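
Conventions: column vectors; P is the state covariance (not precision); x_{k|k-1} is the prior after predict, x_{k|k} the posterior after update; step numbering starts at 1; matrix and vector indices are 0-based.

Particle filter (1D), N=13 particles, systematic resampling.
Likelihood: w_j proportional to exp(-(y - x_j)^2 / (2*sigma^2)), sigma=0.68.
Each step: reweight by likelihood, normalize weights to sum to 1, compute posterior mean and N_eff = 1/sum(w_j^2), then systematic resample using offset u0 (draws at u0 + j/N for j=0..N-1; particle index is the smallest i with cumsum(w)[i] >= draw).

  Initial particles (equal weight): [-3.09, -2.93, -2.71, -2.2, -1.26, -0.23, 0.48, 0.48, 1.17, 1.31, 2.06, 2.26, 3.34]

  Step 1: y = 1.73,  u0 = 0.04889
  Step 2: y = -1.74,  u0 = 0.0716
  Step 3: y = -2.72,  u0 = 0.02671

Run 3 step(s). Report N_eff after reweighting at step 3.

N_eff = 11.0131

step 1: w=[0.0000, 0.0000, 0.0000, 0.0000, 0.0000, 0.0043, 0.0511, 0.0511, 0.1973, 0.2288, 0.2461, 0.2044, 0.0168]  mean=1.6036  Neff=5.0212  idx=[6, 8, 8, 8, 9, 9, 9, 10, 10, 10, 11, 11, 11]
step 2: w=[0.9158, 0.0199, 0.0199, 0.0199, 0.0081, 0.0081, 0.0081, 0.0000, 0.0000, 0.0000, 0.0000, 0.0000, 0.0000]  mean=0.5416  Neff=1.1903  idx=[0, 0, 0, 0, 0, 0, 0, 0, 0, 0, 0, 1, 6]
step 3: w=[0.0909, 0.0909, 0.0909, 0.0909, 0.0909, 0.0909, 0.0909, 0.0909, 0.0909, 0.0909, 0.0909, 0.0005, 0.0001]  mean=0.4804  Neff=11.0131  idx=[0, 1, 1, 2, 3, 4, 5, 6, 7, 7, 8, 9, 10]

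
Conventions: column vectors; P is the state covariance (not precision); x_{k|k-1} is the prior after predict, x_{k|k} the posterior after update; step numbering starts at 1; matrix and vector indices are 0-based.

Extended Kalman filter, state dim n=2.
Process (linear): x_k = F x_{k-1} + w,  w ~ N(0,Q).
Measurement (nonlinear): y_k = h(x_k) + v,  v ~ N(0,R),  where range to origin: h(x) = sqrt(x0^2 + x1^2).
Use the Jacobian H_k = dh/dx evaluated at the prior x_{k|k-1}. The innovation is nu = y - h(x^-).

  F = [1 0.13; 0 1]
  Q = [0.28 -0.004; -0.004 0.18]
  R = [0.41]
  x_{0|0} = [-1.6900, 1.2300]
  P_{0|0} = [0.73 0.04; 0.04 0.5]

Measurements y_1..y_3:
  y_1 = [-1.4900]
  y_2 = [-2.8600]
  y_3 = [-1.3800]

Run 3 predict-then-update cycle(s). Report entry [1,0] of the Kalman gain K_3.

K[1,0] = -0.3891

step 1: x^-=[-1.5301, 1.2300]  P^-=[1.0289 0.1010; 0.1010 0.6800]  H_jac=[-0.7794 0.6265]  S=[1.2033]  K=[-0.6138; 0.2886]  nu=[-3.4532]  x^+=[0.5896, 0.2332]  P^+=[0.5755 0.3142; 0.3142 0.5797]
step 2: x^-=[0.6199, 0.2332]  P^-=[0.9470 0.3856; 0.3856 0.7597]  H_jac=[0.9359 0.3522]  S=[1.5879]  K=[0.6437; 0.3958]  nu=[-3.5223]  x^+=[-1.6473, -1.1607]  P^+=[0.2891 -0.0189; -0.0189 0.5110]
step 3: x^-=[-1.7982, -1.1607]  P^-=[0.5728 0.0435; 0.0435 0.6910]  H_jac=[-0.8402 -0.5423]  S=[1.0572]  K=[-0.4775; -0.3891]  nu=[-3.5203]  x^+=[-0.1172, 0.2089]  P^+=[0.3317 -0.1529; -0.1529 0.5310]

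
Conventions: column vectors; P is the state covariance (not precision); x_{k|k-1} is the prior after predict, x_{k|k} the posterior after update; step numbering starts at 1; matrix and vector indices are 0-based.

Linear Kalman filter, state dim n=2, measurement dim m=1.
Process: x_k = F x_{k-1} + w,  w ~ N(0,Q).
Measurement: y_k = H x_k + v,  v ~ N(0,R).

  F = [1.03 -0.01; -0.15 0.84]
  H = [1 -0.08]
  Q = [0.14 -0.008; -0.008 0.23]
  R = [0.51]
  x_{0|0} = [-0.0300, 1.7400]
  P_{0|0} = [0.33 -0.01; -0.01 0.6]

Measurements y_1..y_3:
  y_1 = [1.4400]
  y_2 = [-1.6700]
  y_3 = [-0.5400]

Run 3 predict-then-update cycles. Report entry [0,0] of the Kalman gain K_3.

K[0,0] = 0.4240

step 1: x^-=[-0.0483, 1.4661]  P^-=[0.4904 -0.0727; -0.0727 0.6633]  S=[1.0162]  K=[0.4882; -0.1237]  nu=[1.6056]  x^+=[0.7356, 1.2674]  P^+=[0.2481 -0.0113; -0.0113 0.6477]
step 2: x^-=[0.7450, 0.9543]  P^-=[0.4035 -0.0616; -0.0616 0.6955]  S=[0.9278]  K=[0.4402; -0.1263]  nu=[-2.3387]  x^+=[-0.2845, 1.2497]  P^+=[0.2237 -0.0100; -0.0100 0.6807]
step 3: x^-=[-0.3055, 1.0924]  P^-=[0.3776 -0.0569; -0.0569 0.7178]  S=[0.9013]  K=[0.4240; -0.1269]  nu=[-0.1471]  x^+=[-0.3679, 1.1111]  P^+=[0.2156 -0.0084; -0.0084 0.7033]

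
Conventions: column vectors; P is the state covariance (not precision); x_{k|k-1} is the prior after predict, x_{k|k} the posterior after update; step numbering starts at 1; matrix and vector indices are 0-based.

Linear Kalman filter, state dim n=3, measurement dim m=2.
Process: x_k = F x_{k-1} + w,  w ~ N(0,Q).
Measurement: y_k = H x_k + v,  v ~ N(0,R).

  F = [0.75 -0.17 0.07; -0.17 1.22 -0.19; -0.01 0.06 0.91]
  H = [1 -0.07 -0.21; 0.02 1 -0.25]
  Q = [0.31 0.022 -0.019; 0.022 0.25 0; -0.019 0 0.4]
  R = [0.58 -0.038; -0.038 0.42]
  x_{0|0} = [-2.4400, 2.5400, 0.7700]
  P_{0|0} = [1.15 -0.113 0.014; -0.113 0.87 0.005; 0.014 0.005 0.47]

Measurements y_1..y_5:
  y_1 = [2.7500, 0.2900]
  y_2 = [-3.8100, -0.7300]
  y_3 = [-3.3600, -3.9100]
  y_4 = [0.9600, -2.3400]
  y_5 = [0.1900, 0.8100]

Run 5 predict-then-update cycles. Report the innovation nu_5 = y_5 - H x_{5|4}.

step 1: x^-=[-2.2079, 3.3673, 0.8775]  P^-=[1.0145 -0.4195 -0.0030; -0.4195 1.6406 -0.0097; -0.0030 -0.0097 0.7929]  S=[1.6972 -0.5072; -0.5072 2.0986]  K=[0.6022 -0.0443; -0.0872 0.7578; -0.1392 -0.1328]  nu=[5.3779, -2.8138]  x^+=[1.1552, 0.7662, 0.5026]  P^+=[0.3679 -0.0265 0.0894; -0.0265 0.3554 0.1332; 0.0894 0.1332 0.7418]
step 2: x^-=[0.7714, 0.6428, 0.4918]  P^-=[0.5438 -0.1316 0.0615; -0.1316 0.7714 0.0317; 0.0615 0.0317 1.0285]  S=[1.1665 -0.1803; -0.1803 1.2342]  K=[0.4563 -0.0436; -0.0712 0.6061; -0.1661 -0.2060]  nu=[-4.4331, -1.2653]  x^+=[-1.1961, 0.1913, 1.4889]  P^+=[0.2914 -0.0107 0.1232; -0.0107 0.2966 0.1564; 0.1232 0.1564 0.9563]
step 3: x^-=[-0.8254, 0.1539, 1.3783]  P^-=[0.4991 -0.1001 0.0967; -0.1001 0.6743 0.0101; 0.0967 0.0101 1.2079]  S=[1.1094 -0.1383; -0.1383 1.1599]  K=[0.4321 -0.0470; -0.0637 0.5698; -0.1759 -0.2709]  nu=[-2.2344, -3.7028]  x^+=[-1.6167, -1.8137, 2.7744]  P^+=[0.2838 -0.0040 0.1512; -0.0040 0.2831 0.1653; 0.1512 0.1653 1.1016]
step 4: x^-=[-0.7100, -2.4650, 2.4320]  P^-=[0.4962 -0.0953 0.1242; -0.0953 0.6542 -0.0107; 0.1242 -0.0107 1.3286]  S=[1.0989 -0.1288; -0.1288 1.1577]  K=[0.4277 -0.0530; -0.0608 0.5590; -0.1770 -0.3136]  nu=[2.0082, 0.7473]  x^+=[0.1093, -2.1695, 1.8423]  P^+=[0.2861 -0.0012 0.1720; -0.0012 0.2797 0.1702; 0.1720 0.1702 1.1946]
step 5: x^-=[0.5798, -3.0154, 1.5452]  P^-=[0.4992 -0.0960 0.1437; -0.0960 0.6503 -0.0248; 0.1437 -0.0248 1.4057]  S=[1.0967 -0.1274; -0.1274 1.1655]  K=[0.4270 -0.0580; -0.0598 0.5551; -0.1760 -0.3396]  nu=[-0.2764, 4.2001]  x^+=[0.2182, -0.6673, 0.1675]  P^+=[0.2890 0.0001 0.1860; 0.0001 0.2788 0.1735; 0.1860 0.1735 1.2526]

innov = [-0.2764, 4.2001]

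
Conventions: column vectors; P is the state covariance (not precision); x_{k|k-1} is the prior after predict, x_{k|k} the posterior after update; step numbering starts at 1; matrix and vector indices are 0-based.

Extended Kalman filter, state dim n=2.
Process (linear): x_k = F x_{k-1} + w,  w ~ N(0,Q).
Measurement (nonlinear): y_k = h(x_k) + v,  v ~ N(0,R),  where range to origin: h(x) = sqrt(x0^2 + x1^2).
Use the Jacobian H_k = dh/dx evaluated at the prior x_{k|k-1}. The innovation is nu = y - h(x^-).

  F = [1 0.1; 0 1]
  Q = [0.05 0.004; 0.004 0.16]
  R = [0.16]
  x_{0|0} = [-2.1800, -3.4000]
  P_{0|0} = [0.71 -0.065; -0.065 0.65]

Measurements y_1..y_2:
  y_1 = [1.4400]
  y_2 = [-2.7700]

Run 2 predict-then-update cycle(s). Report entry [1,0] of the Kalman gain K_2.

step 1: x^-=[-2.5200, -3.4000]  P^-=[0.7535 0.0040; 0.0040 0.8100]  H_jac=[-0.5955 -0.8034]  S=[0.9538]  K=[-0.4738; -0.6848]  nu=[-2.7921]  x^+=[-1.1972, -1.4881]  P^+=[0.5394 -0.3054; -0.3054 0.3628]
step 2: x^-=[-1.3460, -1.4881]  P^-=[0.5319 -0.2652; -0.2652 0.5228]  H_jac=[-0.6708 -0.7416]  S=[0.4231]  K=[-0.3786; -0.4960]  nu=[-4.7765]  x^+=[0.4625, 0.8809]  P^+=[0.4713 -0.3446; -0.3446 0.4187]

K[1,0] = -0.4960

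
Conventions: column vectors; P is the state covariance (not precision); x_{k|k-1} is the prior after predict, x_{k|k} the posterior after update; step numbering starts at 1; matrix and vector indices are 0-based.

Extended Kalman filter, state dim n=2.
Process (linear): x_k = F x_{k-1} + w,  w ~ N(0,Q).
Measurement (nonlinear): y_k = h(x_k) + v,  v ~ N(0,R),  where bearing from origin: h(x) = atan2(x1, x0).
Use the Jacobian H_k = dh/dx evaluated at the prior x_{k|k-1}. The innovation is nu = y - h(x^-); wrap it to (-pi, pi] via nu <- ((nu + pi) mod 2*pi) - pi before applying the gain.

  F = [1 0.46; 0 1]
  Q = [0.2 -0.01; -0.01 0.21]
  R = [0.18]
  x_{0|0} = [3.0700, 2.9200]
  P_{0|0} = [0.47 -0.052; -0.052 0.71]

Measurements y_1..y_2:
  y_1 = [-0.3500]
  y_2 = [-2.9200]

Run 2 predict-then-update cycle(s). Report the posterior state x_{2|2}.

step 1: x^-=[4.4132, 2.9200]  P^-=[0.7724 0.2646; 0.2646 0.9200]  H_jac=[-0.1043 0.1576]  S=[0.2026]  K=[-0.1918; 0.5796]  nu=[-0.9345]  x^+=[4.5924, 2.3783]  P^+=[0.7649 0.2871; 0.2871 0.8520]
step 2: x^-=[5.6864, 2.3783]  P^-=[1.4094 0.6690; 0.6690 1.0620]  H_jac=[-0.0626 0.1497]  S=[0.1968]  K=[0.0605; 0.5949]  nu=[2.9670]  x^+=[5.8660, 4.1435]  P^+=[1.4086 0.6619; 0.6619 0.9923]

x_post = [5.8660, 4.1435]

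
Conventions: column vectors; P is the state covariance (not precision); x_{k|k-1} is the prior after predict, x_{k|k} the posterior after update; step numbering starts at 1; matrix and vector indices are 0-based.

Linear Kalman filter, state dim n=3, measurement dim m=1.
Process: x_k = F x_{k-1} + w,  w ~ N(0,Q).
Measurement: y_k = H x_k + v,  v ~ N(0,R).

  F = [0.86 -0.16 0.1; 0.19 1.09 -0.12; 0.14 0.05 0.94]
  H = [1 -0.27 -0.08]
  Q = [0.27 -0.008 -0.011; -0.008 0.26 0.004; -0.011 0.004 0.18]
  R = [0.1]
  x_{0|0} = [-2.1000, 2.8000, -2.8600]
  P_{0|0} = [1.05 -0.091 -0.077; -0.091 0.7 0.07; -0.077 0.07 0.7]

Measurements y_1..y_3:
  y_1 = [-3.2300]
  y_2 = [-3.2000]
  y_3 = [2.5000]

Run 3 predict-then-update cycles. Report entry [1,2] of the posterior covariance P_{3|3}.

P_post[1,2] = 0.1783

step 1: x^-=[-2.5400, 2.9962, -2.8424]  P^-=[1.0811 -0.0340 0.1002; -0.0340 1.0872 0.0352; 0.1002 0.0352 0.8059]  S=[1.2693]  K=[0.8526; -0.2603; 0.0207]  nu=[-0.1084]  x^+=[-2.6324, 3.0244, -2.8446]  P^+=[0.1584 0.2477 0.0778; 0.2477 1.0012 0.0420; 0.0778 0.0420 0.8053]
step 2: x^-=[-3.0323, 3.1378, -2.8913]  P^-=[0.3647 0.0571 0.1388; 0.0571 1.5549 0.0675; 0.1388 0.0675 0.9251]  S=[0.5339]  K=[0.6335; -0.6896; 0.0872]  nu=[0.4482]  x^+=[-2.7484, 2.8288, -2.8522]  P^+=[0.1505 0.2903 0.1093; 0.2903 1.3010 0.0996; 0.1093 0.0996 0.9211]
step 3: x^-=[-3.1014, 2.9034, -2.9244]  P^-=[0.3595 0.0455 0.1647; 0.0455 1.9136 0.1412; 0.1647 0.1412 1.0422]  S=[0.5609]  K=[0.5956; -0.8602; 0.0770]  nu=[6.1514]  x^+=[0.5624, -2.3880, -2.4510]  P^+=[0.1605 0.3329 0.1390; 0.3329 1.4986 0.1783; 0.1390 0.1783 1.0389]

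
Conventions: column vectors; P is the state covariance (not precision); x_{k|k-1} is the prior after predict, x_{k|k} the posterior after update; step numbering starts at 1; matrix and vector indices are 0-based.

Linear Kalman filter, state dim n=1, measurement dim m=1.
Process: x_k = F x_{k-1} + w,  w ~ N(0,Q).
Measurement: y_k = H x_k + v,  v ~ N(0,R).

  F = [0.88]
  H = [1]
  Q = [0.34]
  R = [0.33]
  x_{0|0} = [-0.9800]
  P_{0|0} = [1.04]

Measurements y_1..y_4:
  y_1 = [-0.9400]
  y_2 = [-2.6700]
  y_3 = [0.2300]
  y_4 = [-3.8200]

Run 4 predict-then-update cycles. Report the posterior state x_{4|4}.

step 1: x^-=[-0.8624]  P^-=[1.1454]  S=[1.4754]  K=[0.7763]  nu=[-0.0776]  x^+=[-0.9226]  P^+=[0.2562]
step 2: x^-=[-0.8119]  P^-=[0.5384]  S=[0.8684]  K=[0.6200]  nu=[-1.8581]  x^+=[-1.9639]  P^+=[0.2046]
step 3: x^-=[-1.7282]  P^-=[0.4984]  S=[0.8284]  K=[0.6017]  nu=[1.9582]  x^+=[-0.5500]  P^+=[0.1985]
step 4: x^-=[-0.4840]  P^-=[0.4938]  S=[0.8238]  K=[0.5994]  nu=[-3.3360]  x^+=[-2.4836]  P^+=[0.1978]

x_post = [-2.4836]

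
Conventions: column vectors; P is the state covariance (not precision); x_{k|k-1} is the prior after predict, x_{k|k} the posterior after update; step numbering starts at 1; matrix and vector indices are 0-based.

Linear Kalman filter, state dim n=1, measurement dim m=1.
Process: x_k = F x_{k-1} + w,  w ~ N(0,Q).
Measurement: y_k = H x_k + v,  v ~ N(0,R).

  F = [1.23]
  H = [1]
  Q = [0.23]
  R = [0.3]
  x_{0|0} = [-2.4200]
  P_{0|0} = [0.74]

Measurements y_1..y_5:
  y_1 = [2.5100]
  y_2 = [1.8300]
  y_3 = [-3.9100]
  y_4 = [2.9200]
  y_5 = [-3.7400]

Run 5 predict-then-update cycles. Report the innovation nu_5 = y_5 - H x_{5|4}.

step 1: x^-=[-2.9766]  P^-=[1.3495]  S=[1.6495]  K=[0.8181]  nu=[5.4866]  x^+=[1.5122]  P^+=[0.2454]
step 2: x^-=[1.8600]  P^-=[0.6013]  S=[0.9013]  K=[0.6672]  nu=[-0.0300]  x^+=[1.8400]  P^+=[0.2001]
step 3: x^-=[2.2632]  P^-=[0.5328]  S=[0.8328]  K=[0.6398]  nu=[-6.1732]  x^+=[-1.6862]  P^+=[0.1919]
step 4: x^-=[-2.0741]  P^-=[0.5204]  S=[0.8204]  K=[0.6343]  nu=[4.9941]  x^+=[1.0937]  P^+=[0.1903]
step 5: x^-=[1.3453]  P^-=[0.5179]  S=[0.8179]  K=[0.6332]  nu=[-5.0853]  x^+=[-1.8747]  P^+=[0.1900]

innov = [-5.0853]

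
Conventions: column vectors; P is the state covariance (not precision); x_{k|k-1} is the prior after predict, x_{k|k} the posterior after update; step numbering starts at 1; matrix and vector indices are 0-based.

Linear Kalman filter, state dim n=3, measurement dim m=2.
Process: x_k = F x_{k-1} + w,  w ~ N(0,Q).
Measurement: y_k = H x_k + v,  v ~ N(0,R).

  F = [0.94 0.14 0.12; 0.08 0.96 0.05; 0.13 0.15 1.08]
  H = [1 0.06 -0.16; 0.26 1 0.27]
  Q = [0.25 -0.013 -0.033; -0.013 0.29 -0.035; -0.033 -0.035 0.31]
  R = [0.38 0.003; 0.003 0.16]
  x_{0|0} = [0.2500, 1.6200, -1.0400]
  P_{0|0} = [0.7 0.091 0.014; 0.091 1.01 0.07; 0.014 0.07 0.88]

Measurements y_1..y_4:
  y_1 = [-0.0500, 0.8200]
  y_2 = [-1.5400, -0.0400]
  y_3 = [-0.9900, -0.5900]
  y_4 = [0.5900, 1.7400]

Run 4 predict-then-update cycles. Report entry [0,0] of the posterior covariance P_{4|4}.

P_post[0,0] = 0.2676

step 1: x^-=[0.3370, 1.5232, -0.8477]  P^-=[0.9304 0.2731 0.2286; 0.2731 1.2483 0.2521; 0.2286 0.2521 1.4011]  S=[1.3056 0.5526; 0.5526 1.8836]  K=[0.6481 0.1161; -0.0869 0.7621; -0.1599 0.4132]  nu=[-0.6140, -0.5619]  x^+=[-0.1262, 1.1483, -0.9817]  P^+=[0.2736 -0.0873 0.1359; -0.0873 0.2178 -0.2719; 0.1359 -0.2719 1.1193]
step 2: x^-=[-0.0756, 1.0432, -0.9043]  P^-=[0.5107 -0.0617 0.2302; -0.0617 0.4568 -0.2236; 0.2302 -0.2236 1.5717]  S=[0.8558 0.1173; 0.1173 0.6454]  K=[0.5344 0.1092; -0.0811 0.6042; -0.0983 0.4216]  nu=[-1.6717, -0.8194]  x^+=[-1.0584, 0.6838, -1.0854]  P^+=[0.2449 -0.1041 0.2203; -0.1041 0.2271 -0.3839; 0.2203 -0.3839 1.4584]
step 3: x^-=[-1.0295, 0.5175, -1.2073]  P^-=[0.5012 -0.0848 0.3362; -0.0848 0.4535 -0.3156; 0.3362 -0.3156 1.9537]  S=[0.8212 0.1122; 0.1122 0.6224]  K=[0.5216 0.1250; -0.0868 0.5718; -0.0615 0.4919]  nu=[-0.1848, -0.5139]  x^+=[-1.1900, 0.2397, -1.4487]  P^+=[0.2535 -0.1244 0.2964; -0.1244 0.2549 -0.4864; 0.2964 -0.4864 1.8068]
step 4: x^-=[-1.2589, 0.0625, -1.6834]  P^-=[0.5228 -0.1051 0.4409; -0.1051 0.4676 -0.3955; 0.4409 -0.3955 2.3483]  S=[0.8185 0.1163; 0.1163 0.6278]  K=[0.5247 0.1414; -0.0949 0.5488; -0.0301 0.5681]  nu=[1.5758, 2.4594]  x^+=[-0.0842, 1.2627, -0.3336]  P^+=[0.2676 -0.1451 0.3692; -0.1451 0.2833 -0.5854; 0.3692 -0.5854 2.1489]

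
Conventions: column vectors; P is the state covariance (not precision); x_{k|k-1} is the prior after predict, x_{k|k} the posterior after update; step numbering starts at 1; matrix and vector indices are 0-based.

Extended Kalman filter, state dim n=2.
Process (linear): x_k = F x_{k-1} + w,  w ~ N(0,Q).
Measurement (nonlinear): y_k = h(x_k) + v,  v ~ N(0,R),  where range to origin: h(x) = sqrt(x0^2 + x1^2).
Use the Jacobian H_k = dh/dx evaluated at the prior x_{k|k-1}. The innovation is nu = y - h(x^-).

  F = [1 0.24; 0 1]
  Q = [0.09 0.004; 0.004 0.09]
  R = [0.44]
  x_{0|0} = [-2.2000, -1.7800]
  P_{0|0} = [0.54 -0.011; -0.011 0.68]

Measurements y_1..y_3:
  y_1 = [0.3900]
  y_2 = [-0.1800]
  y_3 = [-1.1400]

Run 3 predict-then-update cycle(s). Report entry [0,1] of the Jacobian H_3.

H_jac[0,1] = -0.1600

step 1: x^-=[-2.6272, -1.7800]  P^-=[0.6639 0.1562; 0.1562 0.7700]  H_jac=[-0.8279 -0.5609]  S=[1.2823]  K=[-0.4969; -0.4376]  nu=[-2.7834]  x^+=[-1.2440, -0.5618]  P^+=[0.3472 -0.1227; -0.1227 0.5244]
step 2: x^-=[-1.3789, -0.5618]  P^-=[0.4085 0.0072; 0.0072 0.6144]  H_jac=[-0.9261 -0.3773]  S=[0.8829]  K=[-0.4316; -0.2701]  nu=[-1.6690]  x^+=[-0.6586, -0.1110]  P^+=[0.2441 -0.0958; -0.0958 0.5500]
step 3: x^-=[-0.6852, -0.1110]  P^-=[0.3198 0.0402; 0.0402 0.6400]  H_jac=[-0.9871 -0.1600]  S=[0.7807]  K=[-0.4126; -0.1820]  nu=[-1.8341]  x^+=[0.0716, 0.2228]  P^+=[0.1869 -0.0184; -0.0184 0.6141]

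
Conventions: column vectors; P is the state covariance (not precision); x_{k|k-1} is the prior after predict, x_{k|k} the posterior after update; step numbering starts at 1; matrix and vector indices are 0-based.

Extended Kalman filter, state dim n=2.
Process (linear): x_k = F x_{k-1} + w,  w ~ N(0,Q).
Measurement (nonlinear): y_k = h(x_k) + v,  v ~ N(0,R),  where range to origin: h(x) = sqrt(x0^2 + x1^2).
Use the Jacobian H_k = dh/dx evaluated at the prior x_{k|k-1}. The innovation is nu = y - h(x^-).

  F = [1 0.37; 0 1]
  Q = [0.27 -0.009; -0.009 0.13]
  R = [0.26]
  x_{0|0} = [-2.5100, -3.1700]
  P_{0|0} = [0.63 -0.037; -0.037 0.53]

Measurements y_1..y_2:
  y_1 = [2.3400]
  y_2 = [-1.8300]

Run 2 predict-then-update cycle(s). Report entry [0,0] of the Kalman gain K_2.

step 1: x^-=[-3.6829, -3.1700]  P^-=[0.9452 0.1501; 0.1501 0.6600]  H_jac=[-0.7579 -0.6524]  S=[1.2322]  K=[-0.6608; -0.4417]  nu=[-2.5193]  x^+=[-2.0181, -2.0572]  P^+=[0.4071 -0.2096; -0.2096 0.4196]
step 2: x^-=[-2.7793, -2.0572]  P^-=[0.5794 -0.0634; -0.0634 0.5496]  H_jac=[-0.8038 -0.5949]  S=[0.7683]  K=[-0.5572; -0.3593]  nu=[-5.2878]  x^+=[0.1668, -0.1573]  P^+=[0.3409 -0.2171; -0.2171 0.4504]

K[0,0] = -0.5572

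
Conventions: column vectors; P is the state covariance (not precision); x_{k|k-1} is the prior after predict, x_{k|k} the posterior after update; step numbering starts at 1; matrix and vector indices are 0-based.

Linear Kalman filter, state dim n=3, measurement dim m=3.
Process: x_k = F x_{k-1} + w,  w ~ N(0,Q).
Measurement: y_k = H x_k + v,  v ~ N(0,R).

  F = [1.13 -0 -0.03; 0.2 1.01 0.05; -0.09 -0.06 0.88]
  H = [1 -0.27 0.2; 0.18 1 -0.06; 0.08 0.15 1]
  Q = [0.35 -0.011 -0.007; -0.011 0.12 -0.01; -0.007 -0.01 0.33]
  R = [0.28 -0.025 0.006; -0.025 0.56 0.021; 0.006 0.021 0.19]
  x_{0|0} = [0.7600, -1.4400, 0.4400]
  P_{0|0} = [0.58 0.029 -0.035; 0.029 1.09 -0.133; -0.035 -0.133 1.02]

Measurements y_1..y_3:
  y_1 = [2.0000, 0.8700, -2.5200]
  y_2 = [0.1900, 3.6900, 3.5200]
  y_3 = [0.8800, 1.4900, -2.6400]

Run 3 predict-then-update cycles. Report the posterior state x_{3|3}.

x_post = [1.5573, 1.7277, -1.7462]

step 1: x^-=[0.8456, -1.2804, 0.4052]  P^-=[1.0939 0.1539 -0.1300; 0.1539 1.2552 -0.1684; -0.1300 -0.1684 1.1484]  S=[1.3944 -0.0677 0.2004; -0.0677 1.9332 -0.0171; 0.2004 -0.0171 1.3060]  K=[0.7649 0.2111 -0.1295; -0.1323 0.6647 0.0536; -0.0249 -0.1282 0.8542]  nu=[0.7277, 2.0225, -2.8008]  x^+=[2.1919, -0.1825, -2.2645]  P^+=[0.2306 0.0524 -0.0419; 0.0524 0.3651 -0.0356; -0.0419 -0.0356 0.1681]
step 2: x^-=[2.5448, 0.1408, -2.1791]  P^-=[0.6475 0.0996 -0.0803; 0.0996 0.5188 -0.0730; -0.0803 -0.0730 0.4743]  S=[0.9063 0.0267 0.0804; 0.0267 1.1478 0.0040; 0.0804 0.0040 0.6478]  K=[0.6712 0.1773 -0.1053; -0.0771 0.4731 0.0264; -0.0220 -0.1029 0.7088]  nu=[-1.8809, 2.9604, 5.4744]  x^+=[1.2307, 1.8311, 1.4378]  P^+=[0.2011 0.0420 -0.0346; 0.0420 0.2582 -0.0276; -0.0346 -0.0276 0.1393]
step 3: x^-=[1.3476, 2.1675, 1.0446]  P^-=[0.6093 0.0813 -0.0686; 0.0813 0.4053 -0.0578; -0.0686 -0.0578 0.4493]  S=[0.8718 0.0363 0.0828; 0.0363 1.0243 0.0030; 0.0828 0.0030 0.6259]  K=[0.6606 0.1673 -0.1004; -0.0650 0.4156 0.0217; -0.0200 -0.0962 0.6983]  nu=[-0.0913, -0.8573, -4.1175]  x^+=[1.5573, 1.7277, -1.7462]  P^+=[0.1969 0.0376 -0.0330; 0.0376 0.2266 -0.0245; -0.0330 -0.0245 0.1369]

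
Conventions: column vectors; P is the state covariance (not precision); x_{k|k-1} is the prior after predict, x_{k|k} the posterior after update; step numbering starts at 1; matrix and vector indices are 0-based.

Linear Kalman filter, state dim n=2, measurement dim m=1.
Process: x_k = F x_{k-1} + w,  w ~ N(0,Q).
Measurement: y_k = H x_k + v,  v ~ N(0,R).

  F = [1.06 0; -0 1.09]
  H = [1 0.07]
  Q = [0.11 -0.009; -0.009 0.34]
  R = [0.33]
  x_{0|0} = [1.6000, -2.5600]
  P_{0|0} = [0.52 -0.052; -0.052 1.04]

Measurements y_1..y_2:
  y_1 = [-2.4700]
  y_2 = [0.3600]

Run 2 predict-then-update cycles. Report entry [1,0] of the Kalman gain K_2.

step 1: x^-=[1.6960, -2.7904]  P^-=[0.6943 -0.0691; -0.0691 1.5756]  S=[1.0223]  K=[0.6744; 0.0403]  nu=[-3.9707]  x^+=[-0.9818, -2.9505]  P^+=[0.2293 -0.0969; -0.0969 1.5740]
step 2: x^-=[-1.0407, -3.2160]  P^-=[0.3677 -0.1209; -0.1209 2.2100]  S=[0.6916]  K=[0.5194; 0.0488]  nu=[1.6258]  x^+=[-0.1962, -3.1366]  P^+=[0.1811 -0.1385; -0.1385 2.2084]

K[1,0] = 0.0488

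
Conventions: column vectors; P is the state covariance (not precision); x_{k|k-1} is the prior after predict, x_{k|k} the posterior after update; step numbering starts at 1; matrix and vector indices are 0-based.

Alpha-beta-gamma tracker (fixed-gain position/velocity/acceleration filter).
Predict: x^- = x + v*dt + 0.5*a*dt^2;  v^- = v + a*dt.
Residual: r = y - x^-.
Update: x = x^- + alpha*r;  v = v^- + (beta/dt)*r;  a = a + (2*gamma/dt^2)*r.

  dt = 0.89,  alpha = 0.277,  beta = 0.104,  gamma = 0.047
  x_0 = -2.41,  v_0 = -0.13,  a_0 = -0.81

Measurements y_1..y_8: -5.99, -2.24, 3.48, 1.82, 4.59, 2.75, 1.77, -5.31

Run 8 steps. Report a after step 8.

step 1: x_pred=-2.8465  r=-3.1435  x^+=-3.7172  v^+=-1.2182  a^+=-1.1830
step 2: x_pred=-5.2700  r=3.0300  x^+=-4.4307  v^+=-1.9171  a^+=-0.8235
step 3: x_pred=-6.4630  r=9.9430  x^+=-3.7088  v^+=-1.4881  a^+=0.3565
step 4: x_pred=-4.8920  r=6.7120  x^+=-3.0328  v^+=-0.3865  a^+=1.1530
step 5: x_pred=-2.9201  r=7.5101  x^+=-0.8398  v^+=1.5173  a^+=2.0443
step 6: x_pred=1.3202  r=1.4298  x^+=1.7163  v^+=3.5038  a^+=2.2139
step 7: x_pred=5.7114  r=-3.9414  x^+=4.6197  v^+=5.0136  a^+=1.7462
step 8: x_pred=9.7733  r=-15.0833  x^+=5.5952  v^+=4.8051  a^+=-0.0438

a_post = -0.0438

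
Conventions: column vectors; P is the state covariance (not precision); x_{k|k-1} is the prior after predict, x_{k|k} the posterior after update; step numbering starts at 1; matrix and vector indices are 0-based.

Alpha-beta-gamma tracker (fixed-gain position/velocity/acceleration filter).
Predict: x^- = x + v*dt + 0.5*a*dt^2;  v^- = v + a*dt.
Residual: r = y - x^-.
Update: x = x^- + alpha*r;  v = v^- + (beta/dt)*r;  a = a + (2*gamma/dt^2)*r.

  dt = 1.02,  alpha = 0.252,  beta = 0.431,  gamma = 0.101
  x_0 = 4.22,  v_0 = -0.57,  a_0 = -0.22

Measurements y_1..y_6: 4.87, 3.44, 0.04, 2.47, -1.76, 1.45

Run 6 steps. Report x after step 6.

step 1: x_pred=3.5242  r=1.3458  x^+=3.8633  v^+=-0.2257  a^+=0.0413
step 2: x_pred=3.6546  r=-0.2146  x^+=3.6005  v^+=-0.2742  a^+=-0.0004
step 3: x_pred=3.3206  r=-3.2806  x^+=2.4939  v^+=-1.6608  a^+=-0.6373
step 4: x_pred=0.4683  r=2.0017  x^+=0.9727  v^+=-1.4651  a^+=-0.2487
step 5: x_pred=-0.6510  r=-1.1090  x^+=-0.9304  v^+=-2.1873  a^+=-0.4640
step 6: x_pred=-3.4029  r=4.8529  x^+=-2.1799  v^+=-0.6100  a^+=0.4782

x_post = -2.1799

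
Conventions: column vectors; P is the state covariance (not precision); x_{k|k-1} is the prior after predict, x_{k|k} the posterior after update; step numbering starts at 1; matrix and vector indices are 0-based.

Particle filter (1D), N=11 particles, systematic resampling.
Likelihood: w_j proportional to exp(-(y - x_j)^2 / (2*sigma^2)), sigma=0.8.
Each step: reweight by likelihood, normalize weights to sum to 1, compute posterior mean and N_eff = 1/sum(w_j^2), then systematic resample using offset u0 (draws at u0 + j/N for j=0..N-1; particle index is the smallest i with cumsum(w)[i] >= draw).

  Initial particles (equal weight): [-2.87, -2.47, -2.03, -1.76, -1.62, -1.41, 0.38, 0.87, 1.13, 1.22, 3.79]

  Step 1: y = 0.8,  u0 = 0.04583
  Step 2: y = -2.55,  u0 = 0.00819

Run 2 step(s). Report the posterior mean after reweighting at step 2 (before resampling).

step 1: w=[0.0000, 0.0001, 0.0005, 0.0016, 0.0028, 0.0060, 0.2356, 0.2693, 0.2483, 0.2356, 0.0003]  mean=0.8758  Neff=4.0776  idx=[6, 6, 6, 7, 7, 7, 8, 8, 9, 9, 9]
step 2: w=[0.2992, 0.2992, 0.2992, 0.0263, 0.0263, 0.0263, 0.0062, 0.0062, 0.0037, 0.0037, 0.0037]  mean=0.4373  Neff=3.6937  idx=[0, 0, 0, 0, 1, 1, 1, 2, 2, 2, 3]

post_mean = 0.4373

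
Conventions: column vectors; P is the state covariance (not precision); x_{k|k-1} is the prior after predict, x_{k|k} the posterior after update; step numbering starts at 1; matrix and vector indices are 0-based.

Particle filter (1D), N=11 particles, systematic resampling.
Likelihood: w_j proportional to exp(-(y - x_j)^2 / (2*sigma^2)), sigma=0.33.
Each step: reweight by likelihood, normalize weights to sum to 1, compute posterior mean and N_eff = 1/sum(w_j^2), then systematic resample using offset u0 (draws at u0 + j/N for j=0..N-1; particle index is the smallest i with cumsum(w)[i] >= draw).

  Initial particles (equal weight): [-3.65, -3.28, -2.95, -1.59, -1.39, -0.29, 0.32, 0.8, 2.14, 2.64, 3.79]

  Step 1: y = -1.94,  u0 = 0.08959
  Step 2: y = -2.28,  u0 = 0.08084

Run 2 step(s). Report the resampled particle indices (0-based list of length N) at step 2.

resampled_idx = [0, 1, 2, 2, 3, 4, 4, 5, 6, 7, 10]

step 1: w=[0.0000, 0.0003, 0.0112, 0.6876, 0.3009, 0.0000, 0.0000, 0.0000, 0.0000, 0.0000, 0.0000]  mean=-1.5455  Neff=1.7747  idx=[3, 3, 3, 3, 3, 3, 3, 4, 4, 4, 4]
step 2: w=[0.1260, 0.1260, 0.1260, 0.1260, 0.1260, 0.1260, 0.1260, 0.0295, 0.0295, 0.0295, 0.0295]  mean=-1.5664  Neff=8.7266  idx=[0, 1, 2, 2, 3, 4, 4, 5, 6, 7, 10]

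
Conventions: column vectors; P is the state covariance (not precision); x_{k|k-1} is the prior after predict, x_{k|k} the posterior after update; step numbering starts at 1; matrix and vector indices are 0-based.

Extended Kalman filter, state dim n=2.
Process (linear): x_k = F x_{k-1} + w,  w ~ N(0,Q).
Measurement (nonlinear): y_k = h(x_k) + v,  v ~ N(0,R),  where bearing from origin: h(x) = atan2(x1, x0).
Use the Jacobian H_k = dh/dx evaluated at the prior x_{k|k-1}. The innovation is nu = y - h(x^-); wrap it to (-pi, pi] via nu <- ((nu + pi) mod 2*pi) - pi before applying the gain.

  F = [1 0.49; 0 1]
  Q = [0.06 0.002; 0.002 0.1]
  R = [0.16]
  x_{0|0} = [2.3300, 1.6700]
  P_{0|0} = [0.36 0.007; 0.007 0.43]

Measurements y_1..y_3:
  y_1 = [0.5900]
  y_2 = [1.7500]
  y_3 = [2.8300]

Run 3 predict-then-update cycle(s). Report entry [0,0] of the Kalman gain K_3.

step 1: x^-=[3.1483, 1.6700]  P^-=[0.5301 0.2197; 0.2197 0.5300]  H_jac=[-0.1315 0.2479]  S=[0.1874]  K=[-0.0813; 0.5469]  nu=[0.1023]  x^+=[3.1400, 1.7259]  P^+=[0.5289 0.2280; 0.2280 0.4740]
step 2: x^-=[3.9857, 1.7259]  P^-=[0.9261 0.4623; 0.4623 0.5740]  H_jac=[-0.0915 0.2113]  S=[0.1755]  K=[0.0737; 0.4500]  nu=[1.3413]  x^+=[4.0846, 2.3295]  P^+=[0.9252 0.4565; 0.4565 0.5384]
step 3: x^-=[5.2260, 2.3295]  P^-=[1.5618 0.7223; 0.7223 0.6384]  H_jac=[-0.0712 0.1596]  S=[0.1678]  K=[0.0248; 0.3011]  nu=[2.4107]  x^+=[5.2859, 3.0554]  P^+=[1.5617 0.7210; 0.7210 0.6232]

K[0,0] = 0.0248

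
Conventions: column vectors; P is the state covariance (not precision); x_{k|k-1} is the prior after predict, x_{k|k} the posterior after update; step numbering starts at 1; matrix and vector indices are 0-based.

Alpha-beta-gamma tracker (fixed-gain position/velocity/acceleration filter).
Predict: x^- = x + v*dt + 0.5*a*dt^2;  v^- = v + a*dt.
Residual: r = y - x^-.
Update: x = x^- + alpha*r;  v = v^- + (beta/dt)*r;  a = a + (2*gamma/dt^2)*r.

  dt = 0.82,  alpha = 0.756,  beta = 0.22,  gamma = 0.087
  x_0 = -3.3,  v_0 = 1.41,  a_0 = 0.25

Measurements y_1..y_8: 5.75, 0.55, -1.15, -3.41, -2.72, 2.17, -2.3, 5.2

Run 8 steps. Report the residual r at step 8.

step 1: x_pred=-2.0597  r=7.8097  x^+=3.8444  v^+=3.7103  a^+=2.2710
step 2: x_pred=7.6504  r=-7.1004  x^+=2.2825  v^+=3.6675  a^+=0.4336
step 3: x_pred=5.4356  r=-6.5856  x^+=0.4569  v^+=2.2562  a^+=-1.2706
step 4: x_pred=1.8798  r=-5.2898  x^+=-2.1193  v^+=-0.2049  a^+=-2.6395
step 5: x_pred=-3.1747  r=0.4547  x^+=-2.8310  v^+=-2.2473  a^+=-2.5218
step 6: x_pred=-5.5216  r=7.6916  x^+=0.2933  v^+=-2.2516  a^+=-0.5314
step 7: x_pred=-1.7317  r=-0.5683  x^+=-2.1613  v^+=-2.8398  a^+=-0.6785
step 8: x_pred=-4.7181  r=9.9181  x^+=2.7800  v^+=-0.7352  a^+=1.8881

resid = 9.9181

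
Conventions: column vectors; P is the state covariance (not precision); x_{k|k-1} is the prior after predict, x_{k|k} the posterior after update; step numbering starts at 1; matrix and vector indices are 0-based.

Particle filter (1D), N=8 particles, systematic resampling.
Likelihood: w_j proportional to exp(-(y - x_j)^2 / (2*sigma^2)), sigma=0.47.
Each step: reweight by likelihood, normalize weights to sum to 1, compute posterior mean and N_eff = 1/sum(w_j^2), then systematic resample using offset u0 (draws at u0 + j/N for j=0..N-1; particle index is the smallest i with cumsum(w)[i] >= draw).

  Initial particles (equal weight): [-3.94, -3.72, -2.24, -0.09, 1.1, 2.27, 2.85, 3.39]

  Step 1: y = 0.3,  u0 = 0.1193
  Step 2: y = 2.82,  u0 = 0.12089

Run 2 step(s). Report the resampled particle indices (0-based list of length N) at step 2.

step 1: w=[0.0000, 0.0000, 0.0000, 0.7510, 0.2489, 0.0002, 0.0000, 0.0000]  mean=0.2066  Neff=1.5978  idx=[3, 3, 3, 3, 3, 3, 4, 4]
step 2: w=[0.0000, 0.0000, 0.0000, 0.0000, 0.0000, 0.0000, 0.5000, 0.5000]  mean=1.1000  Neff=2.0000  idx=[6, 6, 6, 6, 7, 7, 7, 7]

resampled_idx = [6, 6, 6, 6, 7, 7, 7, 7]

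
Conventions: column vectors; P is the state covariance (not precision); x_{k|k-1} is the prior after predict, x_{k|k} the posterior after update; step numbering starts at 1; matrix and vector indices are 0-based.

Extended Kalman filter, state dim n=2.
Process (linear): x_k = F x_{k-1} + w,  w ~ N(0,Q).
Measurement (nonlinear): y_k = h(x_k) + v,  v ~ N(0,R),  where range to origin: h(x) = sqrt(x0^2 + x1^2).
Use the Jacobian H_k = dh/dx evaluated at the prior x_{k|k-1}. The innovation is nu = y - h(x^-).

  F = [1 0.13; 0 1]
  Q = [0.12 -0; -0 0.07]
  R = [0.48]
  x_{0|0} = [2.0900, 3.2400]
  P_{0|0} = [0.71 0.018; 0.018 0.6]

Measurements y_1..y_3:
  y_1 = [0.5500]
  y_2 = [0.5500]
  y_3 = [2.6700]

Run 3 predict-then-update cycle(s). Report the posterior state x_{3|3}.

step 1: x^-=[2.5112, 3.2400]  P^-=[0.8448 0.0960; 0.0960 0.6700]  H_jac=[0.6126 0.7904]  S=[1.3086]  K=[0.4535; 0.4496]  nu=[-3.5492]  x^+=[0.9017, 1.6442]  P^+=[0.5757 -0.1708; -0.1708 0.4055]
step 2: x^-=[1.1154, 1.6442]  P^-=[0.6582 -0.1181; -0.1181 0.4755]  H_jac=[0.5614 0.8275]  S=[0.9033]  K=[0.3009; 0.3622]  nu=[-1.4368]  x^+=[0.6832, 1.1238]  P^+=[0.5764 -0.2165; -0.2165 0.3570]
step 3: x^-=[0.8292, 1.1238]  P^-=[0.6461 -0.1701; -0.1701 0.4270]  H_jac=[0.5938 0.8046]  S=[0.8217]  K=[0.3003; 0.2952]  nu=[1.2734]  x^+=[1.2116, 1.4997]  P^+=[0.5720 -0.2430; -0.2430 0.3554]

x_post = [1.2116, 1.4997]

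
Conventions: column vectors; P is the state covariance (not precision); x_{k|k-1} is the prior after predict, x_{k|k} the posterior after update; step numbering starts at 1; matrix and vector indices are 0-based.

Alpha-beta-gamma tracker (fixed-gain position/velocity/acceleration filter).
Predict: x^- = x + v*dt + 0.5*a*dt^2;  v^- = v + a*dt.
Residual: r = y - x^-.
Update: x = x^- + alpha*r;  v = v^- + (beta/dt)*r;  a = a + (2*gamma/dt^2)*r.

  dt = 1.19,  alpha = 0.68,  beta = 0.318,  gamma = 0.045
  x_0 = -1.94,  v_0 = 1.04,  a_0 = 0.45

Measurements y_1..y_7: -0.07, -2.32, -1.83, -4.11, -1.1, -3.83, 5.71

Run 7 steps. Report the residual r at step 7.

resid = 9.6739

step 1: x_pred=-0.3838  r=0.3138  x^+=-0.1704  v^+=1.6593  a^+=0.4699
step 2: x_pred=2.1370  r=-4.4570  x^+=-0.8938  v^+=1.0276  a^+=0.1867
step 3: x_pred=0.4612  r=-2.2912  x^+=-1.0968  v^+=0.6374  a^+=0.0411
step 4: x_pred=-0.3092  r=-3.8008  x^+=-2.8937  v^+=-0.3294  a^+=-0.2005
step 5: x_pred=-3.4277  r=2.3277  x^+=-1.8448  v^+=0.0540  a^+=-0.0526
step 6: x_pred=-1.8178  r=-2.0122  x^+=-3.1861  v^+=-0.5462  a^+=-0.1805
step 7: x_pred=-3.9639  r=9.6739  x^+=2.6144  v^+=1.8242  a^+=0.4344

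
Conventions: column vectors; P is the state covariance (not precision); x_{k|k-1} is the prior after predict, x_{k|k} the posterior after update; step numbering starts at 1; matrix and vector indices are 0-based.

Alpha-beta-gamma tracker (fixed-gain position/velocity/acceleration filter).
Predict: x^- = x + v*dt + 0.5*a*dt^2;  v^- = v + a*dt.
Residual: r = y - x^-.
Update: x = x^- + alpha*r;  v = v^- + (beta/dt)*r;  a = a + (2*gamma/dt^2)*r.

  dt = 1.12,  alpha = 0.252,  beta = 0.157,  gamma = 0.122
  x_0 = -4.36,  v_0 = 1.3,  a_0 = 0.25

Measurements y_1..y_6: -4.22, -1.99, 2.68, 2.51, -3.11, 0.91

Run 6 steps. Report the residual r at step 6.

step 1: x_pred=-2.7472  r=-1.4728  x^+=-3.1183  v^+=1.3735  a^+=-0.0365
step 2: x_pred=-1.6029  r=-0.3871  x^+=-1.7004  v^+=1.2784  a^+=-0.1118
step 3: x_pred=-0.3387  r=3.0187  x^+=0.4220  v^+=1.5764  a^+=0.4754
step 4: x_pred=2.4857  r=0.0243  x^+=2.4918  v^+=2.1122  a^+=0.4801
step 5: x_pred=5.1587  r=-8.2687  x^+=3.0750  v^+=1.4909  a^+=-1.1283
step 6: x_pred=4.0371  r=-3.1271  x^+=3.2491  v^+=-0.2111  a^+=-1.7365

resid = -3.1271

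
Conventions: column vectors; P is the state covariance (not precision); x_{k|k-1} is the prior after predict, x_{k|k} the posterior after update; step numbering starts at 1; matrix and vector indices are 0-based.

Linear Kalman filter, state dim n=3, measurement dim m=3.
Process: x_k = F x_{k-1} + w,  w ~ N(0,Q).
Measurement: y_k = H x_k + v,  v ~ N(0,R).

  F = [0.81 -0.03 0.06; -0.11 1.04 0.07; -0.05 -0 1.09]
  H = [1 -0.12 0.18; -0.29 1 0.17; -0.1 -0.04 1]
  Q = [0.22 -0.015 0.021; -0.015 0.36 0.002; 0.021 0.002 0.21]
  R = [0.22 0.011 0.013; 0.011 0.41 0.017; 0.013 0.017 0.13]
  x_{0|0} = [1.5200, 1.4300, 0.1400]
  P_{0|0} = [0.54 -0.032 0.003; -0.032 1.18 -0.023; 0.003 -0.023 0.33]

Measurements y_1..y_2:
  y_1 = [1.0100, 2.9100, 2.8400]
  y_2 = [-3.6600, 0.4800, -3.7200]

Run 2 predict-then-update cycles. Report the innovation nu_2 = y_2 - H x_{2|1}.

step 1: x^-=[1.1967, 1.3298, 0.0766]  P^-=[0.5785 -0.1268 0.0241; -0.1268 1.6484 0.0054; 0.0241 0.0054 0.6031]  S=[0.8806 -0.4637 0.0981; -0.4637 2.1975 0.0795; 0.0981 0.0795 0.7353]  K=[0.7056 0.0216 -0.1355; 0.0643 0.7866 -0.1588; 0.0780 0.0333 0.8027]  nu=[-0.0409, 1.9142, 2.9363]  x^+=[0.8112, 2.3667, 2.4941]  P^+=[0.1589 0.0587 0.0102; 0.0587 0.3353 0.0128; 0.0102 0.0128 0.1075]
step 2: x^-=[0.7357, 2.5467, 2.6780]  P^-=[0.3230 0.0117 0.0302; 0.0117 0.7134 0.0213; 0.0302 0.0213 0.3370]  S=[0.5714 -0.1389 0.0714; -0.1389 1.1578 0.0660; 0.0714 0.0660 0.4637]  K=[0.5869 0.0096 -0.0973; 0.0444 0.6282 -0.1143; 0.0738 0.0291 0.7028]  nu=[-4.5721, -2.3086, -6.2225]  x^+=[-1.3646, 1.6047, -2.1002]  P^+=[0.1316 0.0452 0.0101; 0.0452 0.2672 0.0116; 0.0101 0.0116 0.0943]

innov = [-4.5721, -2.3086, -6.2225]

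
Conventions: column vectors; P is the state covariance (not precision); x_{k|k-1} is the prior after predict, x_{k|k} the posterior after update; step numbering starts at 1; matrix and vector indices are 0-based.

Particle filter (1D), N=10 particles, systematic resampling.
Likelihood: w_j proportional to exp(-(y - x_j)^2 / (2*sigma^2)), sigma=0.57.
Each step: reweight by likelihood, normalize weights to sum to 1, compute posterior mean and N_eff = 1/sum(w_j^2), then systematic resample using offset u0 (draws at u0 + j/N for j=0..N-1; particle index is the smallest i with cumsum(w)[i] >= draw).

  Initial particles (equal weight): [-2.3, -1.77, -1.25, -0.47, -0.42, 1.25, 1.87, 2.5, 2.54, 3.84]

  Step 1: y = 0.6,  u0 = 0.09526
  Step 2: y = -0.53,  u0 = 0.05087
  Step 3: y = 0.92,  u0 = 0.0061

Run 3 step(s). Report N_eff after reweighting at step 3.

N_eff = 9.9160

step 1: w=[0.0000, 0.0002, 0.0052, 0.1732, 0.2035, 0.5266, 0.0843, 0.0039, 0.0031, 0.0000]  mean=0.6598  Neff=2.8099  idx=[3, 4, 4, 5, 5, 5, 5, 5, 5, 7]
step 2: w=[0.3311, 0.3268, 0.3268, 0.0025, 0.0025, 0.0025, 0.0025, 0.0025, 0.0025, 0.0000]  mean=-0.4111  Neff=3.0931  idx=[0, 0, 0, 1, 1, 1, 1, 2, 2, 2]
step 3: w=[0.0859, 0.0859, 0.0859, 0.1060, 0.1060, 0.1060, 0.1060, 0.1060, 0.1060, 0.1060]  mean=-0.4329  Neff=9.9160  idx=[0, 1, 2, 3, 4, 5, 6, 7, 8, 9]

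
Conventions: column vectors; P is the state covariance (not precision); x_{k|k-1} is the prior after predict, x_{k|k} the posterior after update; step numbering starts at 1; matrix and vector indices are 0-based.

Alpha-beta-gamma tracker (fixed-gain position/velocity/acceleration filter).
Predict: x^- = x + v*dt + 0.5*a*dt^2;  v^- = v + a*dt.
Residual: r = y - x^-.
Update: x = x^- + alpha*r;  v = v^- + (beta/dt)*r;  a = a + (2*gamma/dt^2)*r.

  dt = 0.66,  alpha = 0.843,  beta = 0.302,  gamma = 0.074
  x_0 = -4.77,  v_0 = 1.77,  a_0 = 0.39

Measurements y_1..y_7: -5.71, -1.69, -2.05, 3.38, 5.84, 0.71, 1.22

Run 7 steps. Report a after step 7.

a_post = -2.0280

step 1: x_pred=-3.5169  r=-2.1931  x^+=-5.3657  v^+=1.0239  a^+=-0.3551
step 2: x_pred=-4.7673  r=3.0773  x^+=-2.1731  v^+=2.1976  a^+=0.6904
step 3: x_pred=-0.5724  r=-1.4776  x^+=-1.8180  v^+=1.9771  a^+=0.1884
step 4: x_pred=-0.4721  r=3.8521  x^+=2.7752  v^+=3.8640  a^+=1.4971
step 5: x_pred=5.6516  r=0.1884  x^+=5.8104  v^+=4.9384  a^+=1.5612
step 6: x_pred=9.4098  r=-8.6998  x^+=2.0759  v^+=1.9880  a^+=-1.3947
step 7: x_pred=3.0842  r=-1.8642  x^+=1.5127  v^+=0.2145  a^+=-2.0280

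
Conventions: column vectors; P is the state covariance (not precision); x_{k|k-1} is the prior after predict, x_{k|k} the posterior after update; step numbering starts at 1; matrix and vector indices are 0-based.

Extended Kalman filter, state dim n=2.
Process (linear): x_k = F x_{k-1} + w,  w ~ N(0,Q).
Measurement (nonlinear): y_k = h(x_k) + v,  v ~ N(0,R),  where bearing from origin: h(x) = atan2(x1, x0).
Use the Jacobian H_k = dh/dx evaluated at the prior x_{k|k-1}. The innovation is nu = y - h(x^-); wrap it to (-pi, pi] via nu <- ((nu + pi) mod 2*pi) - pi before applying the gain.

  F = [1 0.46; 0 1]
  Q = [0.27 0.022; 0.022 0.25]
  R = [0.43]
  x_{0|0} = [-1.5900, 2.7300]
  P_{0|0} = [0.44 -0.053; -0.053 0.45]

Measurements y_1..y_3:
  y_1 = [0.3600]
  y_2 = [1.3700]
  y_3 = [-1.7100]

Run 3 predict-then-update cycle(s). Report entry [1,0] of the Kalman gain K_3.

step 1: x^-=[-0.3342, 2.7300]  P^-=[0.7565 0.1760; 0.1760 0.7000]  H_jac=[-0.3609 -0.0442]  S=[0.5355]  K=[-0.5243; -0.1764]  nu=[-1.3326]  x^+=[0.3645, 2.9650]  P^+=[0.6092 0.1265; 0.1265 0.6833]
step 2: x^-=[1.7284, 2.9650]  P^-=[1.1402 0.4628; 0.4628 0.9333]  H_jac=[-0.2517 0.1467]  S=[0.4882]  K=[-0.4488; 0.0419]  nu=[0.3270]  x^+=[1.5817, 2.9787]  P^+=[1.0419 0.4720; 0.4720 0.9325]
step 3: x^-=[2.9519, 2.9787]  P^-=[1.9434 0.9229; 0.9229 1.1825]  H_jac=[-0.1694 0.1679]  S=[0.4666]  K=[-0.3735; 0.0903]  nu=[-2.4999]  x^+=[3.8855, 2.7529]  P^+=[1.8783 0.9387; 0.9387 1.1787]

K[1,0] = 0.0903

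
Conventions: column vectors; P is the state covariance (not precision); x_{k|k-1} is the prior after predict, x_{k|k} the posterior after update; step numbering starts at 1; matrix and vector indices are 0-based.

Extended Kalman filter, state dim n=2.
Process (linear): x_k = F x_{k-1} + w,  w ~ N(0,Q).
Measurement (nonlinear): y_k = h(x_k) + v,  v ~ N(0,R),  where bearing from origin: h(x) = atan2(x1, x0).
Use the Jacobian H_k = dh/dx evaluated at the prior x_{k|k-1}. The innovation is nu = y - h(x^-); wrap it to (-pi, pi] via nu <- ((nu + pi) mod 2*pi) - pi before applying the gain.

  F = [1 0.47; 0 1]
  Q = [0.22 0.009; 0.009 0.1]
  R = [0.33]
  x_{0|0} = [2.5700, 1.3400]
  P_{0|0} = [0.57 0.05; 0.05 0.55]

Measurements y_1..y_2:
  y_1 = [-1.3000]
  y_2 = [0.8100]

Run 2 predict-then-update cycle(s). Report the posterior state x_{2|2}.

x_post = [3.7698, 0.9665]

step 1: x^-=[3.1998, 1.3400]  P^-=[0.9585 0.3175; 0.3175 0.6500]  H_jac=[-0.1113 0.2659]  S=[0.3690]  K=[-0.0604; 0.3725]  nu=[-1.6966]  x^+=[3.3024, 0.7080]  P^+=[0.9571 0.3258; 0.3258 0.5988]
step 2: x^-=[3.6351, 0.7080]  P^-=[1.6157 0.6162; 0.6162 0.6988]  H_jac=[-0.0516 0.2650]  S=[0.3665]  K=[0.2181; 0.4185]  nu=[0.6176]  x^+=[3.7698, 0.9665]  P^+=[1.5983 0.5828; 0.5828 0.6346]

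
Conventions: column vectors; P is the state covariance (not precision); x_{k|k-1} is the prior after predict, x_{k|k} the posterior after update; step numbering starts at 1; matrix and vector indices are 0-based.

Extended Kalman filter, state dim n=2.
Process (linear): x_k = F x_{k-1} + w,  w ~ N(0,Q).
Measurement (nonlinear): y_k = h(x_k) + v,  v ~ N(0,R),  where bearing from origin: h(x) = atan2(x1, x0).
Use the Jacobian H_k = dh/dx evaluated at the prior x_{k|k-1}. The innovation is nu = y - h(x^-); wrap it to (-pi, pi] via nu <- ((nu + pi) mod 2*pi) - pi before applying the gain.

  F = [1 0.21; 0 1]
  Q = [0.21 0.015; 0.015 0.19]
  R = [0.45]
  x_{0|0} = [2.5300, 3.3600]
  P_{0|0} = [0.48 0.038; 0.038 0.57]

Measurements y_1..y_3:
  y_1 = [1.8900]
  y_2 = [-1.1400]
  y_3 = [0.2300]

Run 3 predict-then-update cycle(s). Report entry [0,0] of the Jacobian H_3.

step 1: x^-=[3.2356, 3.3600]  P^-=[0.7311 0.1727; 0.1727 0.7600]  H_jac=[-0.1544 0.1487]  S=[0.4763]  K=[-0.1831; 0.1813]  nu=[1.0857]  x^+=[3.0368, 3.5568]  P^+=[0.7151 0.1885; 0.1885 0.7443]
step 2: x^-=[3.7837, 3.5568]  P^-=[1.0371 0.3598; 0.3598 0.9343]  H_jac=[-0.1319 0.1403]  S=[0.4731]  K=[-0.1824; 0.1768]  nu=[-1.8945]  x^+=[4.1293, 3.2219]  P^+=[1.0214 0.3751; 0.3751 0.9196]
step 3: x^-=[4.8059, 3.2219]  P^-=[1.4295 0.5832; 0.5832 1.1096]  H_jac=[-0.0962 0.1436]  S=[0.4700]  K=[-0.1146; 0.2195]  nu=[-0.3606]  x^+=[4.8472, 3.1428]  P^+=[1.4233 0.5950; 0.5950 1.0869]

H_jac[0,0] = -0.0962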